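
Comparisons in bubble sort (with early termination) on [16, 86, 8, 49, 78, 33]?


Algorithm: bubble sort (with early termination)
Input: [16, 86, 8, 49, 78, 33]
Sorted: [8, 16, 33, 49, 78, 86]

14


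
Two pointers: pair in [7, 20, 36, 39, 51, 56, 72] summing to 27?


lo=0(7)+hi=6(72)=79
lo=0(7)+hi=5(56)=63
lo=0(7)+hi=4(51)=58
lo=0(7)+hi=3(39)=46
lo=0(7)+hi=2(36)=43
lo=0(7)+hi=1(20)=27

Yes: 7+20=27


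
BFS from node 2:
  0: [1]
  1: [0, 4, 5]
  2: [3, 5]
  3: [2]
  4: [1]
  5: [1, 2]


Visit 2, enqueue [3, 5]
Visit 3, enqueue []
Visit 5, enqueue [1]
Visit 1, enqueue [0, 4]
Visit 0, enqueue []
Visit 4, enqueue []

BFS order: [2, 3, 5, 1, 0, 4]


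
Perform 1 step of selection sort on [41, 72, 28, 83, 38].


Initial: [41, 72, 28, 83, 38]
Step 1: min=28 at 2
  Swap: [28, 72, 41, 83, 38]

After 1 step: [28, 72, 41, 83, 38]


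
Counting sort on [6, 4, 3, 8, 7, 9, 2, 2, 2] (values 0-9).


Input: [6, 4, 3, 8, 7, 9, 2, 2, 2]
Counts: [0, 0, 3, 1, 1, 0, 1, 1, 1, 1]

Sorted: [2, 2, 2, 3, 4, 6, 7, 8, 9]


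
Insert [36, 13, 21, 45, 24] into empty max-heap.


Insert 36: [36]
Insert 13: [36, 13]
Insert 21: [36, 13, 21]
Insert 45: [45, 36, 21, 13]
Insert 24: [45, 36, 21, 13, 24]

Final heap: [45, 36, 21, 13, 24]


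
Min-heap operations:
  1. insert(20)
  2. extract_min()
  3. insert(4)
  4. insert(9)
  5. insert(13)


insert(20) -> [20]
extract_min()->20, []
insert(4) -> [4]
insert(9) -> [4, 9]
insert(13) -> [4, 9, 13]

Final heap: [4, 9, 13]


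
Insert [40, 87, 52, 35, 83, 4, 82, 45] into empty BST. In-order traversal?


Insert 40: root
Insert 87: R from 40
Insert 52: R from 40 -> L from 87
Insert 35: L from 40
Insert 83: R from 40 -> L from 87 -> R from 52
Insert 4: L from 40 -> L from 35
Insert 82: R from 40 -> L from 87 -> R from 52 -> L from 83
Insert 45: R from 40 -> L from 87 -> L from 52

In-order: [4, 35, 40, 45, 52, 82, 83, 87]


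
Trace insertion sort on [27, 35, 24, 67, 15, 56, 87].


Initial: [27, 35, 24, 67, 15, 56, 87]
Insert 35: [27, 35, 24, 67, 15, 56, 87]
Insert 24: [24, 27, 35, 67, 15, 56, 87]
Insert 67: [24, 27, 35, 67, 15, 56, 87]
Insert 15: [15, 24, 27, 35, 67, 56, 87]
Insert 56: [15, 24, 27, 35, 56, 67, 87]
Insert 87: [15, 24, 27, 35, 56, 67, 87]

Sorted: [15, 24, 27, 35, 56, 67, 87]


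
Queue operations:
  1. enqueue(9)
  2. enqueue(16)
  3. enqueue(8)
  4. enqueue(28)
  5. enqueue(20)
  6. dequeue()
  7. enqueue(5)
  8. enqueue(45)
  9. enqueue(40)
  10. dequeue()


enqueue(9) -> [9]
enqueue(16) -> [9, 16]
enqueue(8) -> [9, 16, 8]
enqueue(28) -> [9, 16, 8, 28]
enqueue(20) -> [9, 16, 8, 28, 20]
dequeue()->9, [16, 8, 28, 20]
enqueue(5) -> [16, 8, 28, 20, 5]
enqueue(45) -> [16, 8, 28, 20, 5, 45]
enqueue(40) -> [16, 8, 28, 20, 5, 45, 40]
dequeue()->16, [8, 28, 20, 5, 45, 40]

Final queue: [8, 28, 20, 5, 45, 40]


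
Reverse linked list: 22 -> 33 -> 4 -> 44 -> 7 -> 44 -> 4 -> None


Step 1: curr=22, set curr.next=prev(None) | reversed so far: 22
Step 2: curr=33, set curr.next=prev(22) | reversed so far: 33 -> 22
Step 3: curr=4, set curr.next=prev(33) | reversed so far: 4 -> 33 -> 22
Step 4: curr=44, set curr.next=prev(4) | reversed so far: 44 -> 4 -> 33 -> 22
Step 5: curr=7, set curr.next=prev(44) | reversed so far: 7 -> 44 -> 4 -> 33 -> 22
Step 6: curr=44, set curr.next=prev(7) | reversed so far: 44 -> 7 -> 44 -> 4 -> 33 -> 22
Step 7: curr=4, set curr.next=prev(44) | reversed so far: 4 -> 44 -> 7 -> 44 -> 4 -> 33 -> 22

4 -> 44 -> 7 -> 44 -> 4 -> 33 -> 22 -> None


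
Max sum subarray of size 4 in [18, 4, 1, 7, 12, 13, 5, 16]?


[0:4]: 30
[1:5]: 24
[2:6]: 33
[3:7]: 37
[4:8]: 46

Max: 46 at [4:8]


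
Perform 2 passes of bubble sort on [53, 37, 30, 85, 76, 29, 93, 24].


Initial: [53, 37, 30, 85, 76, 29, 93, 24]
Pass 1: [37, 30, 53, 76, 29, 85, 24, 93] (5 swaps)
Pass 2: [30, 37, 53, 29, 76, 24, 85, 93] (3 swaps)

After 2 passes: [30, 37, 53, 29, 76, 24, 85, 93]


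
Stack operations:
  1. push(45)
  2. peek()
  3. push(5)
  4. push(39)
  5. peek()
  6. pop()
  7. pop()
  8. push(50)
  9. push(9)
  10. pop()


push(45) -> [45]
peek()->45
push(5) -> [45, 5]
push(39) -> [45, 5, 39]
peek()->39
pop()->39, [45, 5]
pop()->5, [45]
push(50) -> [45, 50]
push(9) -> [45, 50, 9]
pop()->9, [45, 50]

Final stack: [45, 50]


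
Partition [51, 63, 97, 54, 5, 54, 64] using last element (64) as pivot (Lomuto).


Pivot: 64
  51 <= 64: advance i (no swap)
  63 <= 64: advance i (no swap)
  54 <= 64: swap -> [51, 63, 54, 97, 5, 54, 64]
  5 <= 64: swap -> [51, 63, 54, 5, 97, 54, 64]
  54 <= 64: swap -> [51, 63, 54, 5, 54, 97, 64]
Place pivot at 5: [51, 63, 54, 5, 54, 64, 97]

Partitioned: [51, 63, 54, 5, 54, 64, 97]


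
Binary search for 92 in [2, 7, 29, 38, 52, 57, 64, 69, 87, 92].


Step 1: lo=0, hi=9, mid=4, val=52
Step 2: lo=5, hi=9, mid=7, val=69
Step 3: lo=8, hi=9, mid=8, val=87
Step 4: lo=9, hi=9, mid=9, val=92

Found at index 9


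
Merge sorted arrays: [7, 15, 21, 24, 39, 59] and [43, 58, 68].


Take 7 from A
Take 15 from A
Take 21 from A
Take 24 from A
Take 39 from A
Take 43 from B
Take 58 from B
Take 59 from A

Merged: [7, 15, 21, 24, 39, 43, 58, 59, 68]


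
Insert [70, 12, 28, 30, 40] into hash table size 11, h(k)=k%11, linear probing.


Insert 70: h=4 -> slot 4
Insert 12: h=1 -> slot 1
Insert 28: h=6 -> slot 6
Insert 30: h=8 -> slot 8
Insert 40: h=7 -> slot 7

Table: [None, 12, None, None, 70, None, 28, 40, 30, None, None]


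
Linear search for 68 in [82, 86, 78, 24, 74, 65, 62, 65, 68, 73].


i=0: 82!=68
i=1: 86!=68
i=2: 78!=68
i=3: 24!=68
i=4: 74!=68
i=5: 65!=68
i=6: 62!=68
i=7: 65!=68
i=8: 68==68 found!

Found at 8, 9 comps


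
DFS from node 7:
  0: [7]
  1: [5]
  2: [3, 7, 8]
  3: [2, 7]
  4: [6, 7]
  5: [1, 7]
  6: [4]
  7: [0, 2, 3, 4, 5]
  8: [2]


Visit 7, push [5, 4, 3, 2, 0]
Visit 0, push []
Visit 2, push [8, 3]
Visit 3, push []
Visit 8, push []
Visit 4, push [6]
Visit 6, push []
Visit 5, push [1]
Visit 1, push []

DFS order: [7, 0, 2, 3, 8, 4, 6, 5, 1]


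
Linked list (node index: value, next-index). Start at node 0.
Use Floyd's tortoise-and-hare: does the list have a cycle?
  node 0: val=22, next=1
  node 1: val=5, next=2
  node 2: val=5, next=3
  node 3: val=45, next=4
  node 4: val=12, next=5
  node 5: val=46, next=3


Floyd's tortoise (slow, +1) and hare (fast, +2):
  init: slow=0, fast=0
  step 1: slow=1, fast=2
  step 2: slow=2, fast=4
  step 3: slow=3, fast=3
  slow == fast at node 3: cycle detected

Cycle: yes


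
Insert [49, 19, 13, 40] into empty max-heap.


Insert 49: [49]
Insert 19: [49, 19]
Insert 13: [49, 19, 13]
Insert 40: [49, 40, 13, 19]

Final heap: [49, 40, 13, 19]


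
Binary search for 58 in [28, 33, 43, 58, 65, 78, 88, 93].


Step 1: lo=0, hi=7, mid=3, val=58

Found at index 3


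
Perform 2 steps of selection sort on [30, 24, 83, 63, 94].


Initial: [30, 24, 83, 63, 94]
Step 1: min=24 at 1
  Swap: [24, 30, 83, 63, 94]
Step 2: min=30 at 1
  Swap: [24, 30, 83, 63, 94]

After 2 steps: [24, 30, 83, 63, 94]


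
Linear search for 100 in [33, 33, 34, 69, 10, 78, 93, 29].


i=0: 33!=100
i=1: 33!=100
i=2: 34!=100
i=3: 69!=100
i=4: 10!=100
i=5: 78!=100
i=6: 93!=100
i=7: 29!=100

Not found, 8 comps


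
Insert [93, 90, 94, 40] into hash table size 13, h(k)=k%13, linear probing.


Insert 93: h=2 -> slot 2
Insert 90: h=12 -> slot 12
Insert 94: h=3 -> slot 3
Insert 40: h=1 -> slot 1

Table: [None, 40, 93, 94, None, None, None, None, None, None, None, None, 90]


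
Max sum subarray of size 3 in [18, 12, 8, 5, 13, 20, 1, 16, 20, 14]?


[0:3]: 38
[1:4]: 25
[2:5]: 26
[3:6]: 38
[4:7]: 34
[5:8]: 37
[6:9]: 37
[7:10]: 50

Max: 50 at [7:10]


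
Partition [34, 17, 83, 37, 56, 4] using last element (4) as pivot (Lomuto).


Pivot: 4
Place pivot at 0: [4, 17, 83, 37, 56, 34]

Partitioned: [4, 17, 83, 37, 56, 34]


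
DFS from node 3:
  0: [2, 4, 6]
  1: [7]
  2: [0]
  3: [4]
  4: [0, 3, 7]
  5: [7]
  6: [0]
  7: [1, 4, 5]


Visit 3, push [4]
Visit 4, push [7, 0]
Visit 0, push [6, 2]
Visit 2, push []
Visit 6, push []
Visit 7, push [5, 1]
Visit 1, push []
Visit 5, push []

DFS order: [3, 4, 0, 2, 6, 7, 1, 5]


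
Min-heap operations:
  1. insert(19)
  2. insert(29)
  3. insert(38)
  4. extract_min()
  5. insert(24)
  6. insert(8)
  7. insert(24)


insert(19) -> [19]
insert(29) -> [19, 29]
insert(38) -> [19, 29, 38]
extract_min()->19, [29, 38]
insert(24) -> [24, 38, 29]
insert(8) -> [8, 24, 29, 38]
insert(24) -> [8, 24, 29, 38, 24]

Final heap: [8, 24, 29, 38, 24]


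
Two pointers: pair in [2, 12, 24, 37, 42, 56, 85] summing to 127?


lo=0(2)+hi=6(85)=87
lo=1(12)+hi=6(85)=97
lo=2(24)+hi=6(85)=109
lo=3(37)+hi=6(85)=122
lo=4(42)+hi=6(85)=127

Yes: 42+85=127


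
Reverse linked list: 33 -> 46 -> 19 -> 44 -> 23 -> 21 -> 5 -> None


Step 1: curr=33, set curr.next=prev(None) | reversed so far: 33
Step 2: curr=46, set curr.next=prev(33) | reversed so far: 46 -> 33
Step 3: curr=19, set curr.next=prev(46) | reversed so far: 19 -> 46 -> 33
Step 4: curr=44, set curr.next=prev(19) | reversed so far: 44 -> 19 -> 46 -> 33
Step 5: curr=23, set curr.next=prev(44) | reversed so far: 23 -> 44 -> 19 -> 46 -> 33
Step 6: curr=21, set curr.next=prev(23) | reversed so far: 21 -> 23 -> 44 -> 19 -> 46 -> 33
Step 7: curr=5, set curr.next=prev(21) | reversed so far: 5 -> 21 -> 23 -> 44 -> 19 -> 46 -> 33

5 -> 21 -> 23 -> 44 -> 19 -> 46 -> 33 -> None


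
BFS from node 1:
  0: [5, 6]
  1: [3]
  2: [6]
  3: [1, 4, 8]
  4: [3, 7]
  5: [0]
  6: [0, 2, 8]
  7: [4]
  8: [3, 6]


Visit 1, enqueue [3]
Visit 3, enqueue [4, 8]
Visit 4, enqueue [7]
Visit 8, enqueue [6]
Visit 7, enqueue []
Visit 6, enqueue [0, 2]
Visit 0, enqueue [5]
Visit 2, enqueue []
Visit 5, enqueue []

BFS order: [1, 3, 4, 8, 7, 6, 0, 2, 5]


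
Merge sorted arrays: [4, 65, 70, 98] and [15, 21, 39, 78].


Take 4 from A
Take 15 from B
Take 21 from B
Take 39 from B
Take 65 from A
Take 70 from A
Take 78 from B

Merged: [4, 15, 21, 39, 65, 70, 78, 98]


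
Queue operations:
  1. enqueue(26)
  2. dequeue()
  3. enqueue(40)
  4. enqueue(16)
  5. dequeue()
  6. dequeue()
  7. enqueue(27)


enqueue(26) -> [26]
dequeue()->26, []
enqueue(40) -> [40]
enqueue(16) -> [40, 16]
dequeue()->40, [16]
dequeue()->16, []
enqueue(27) -> [27]

Final queue: [27]


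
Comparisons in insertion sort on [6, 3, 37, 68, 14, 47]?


Algorithm: insertion sort
Input: [6, 3, 37, 68, 14, 47]
Sorted: [3, 6, 14, 37, 47, 68]

8


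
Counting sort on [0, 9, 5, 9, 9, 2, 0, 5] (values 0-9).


Input: [0, 9, 5, 9, 9, 2, 0, 5]
Counts: [2, 0, 1, 0, 0, 2, 0, 0, 0, 3]

Sorted: [0, 0, 2, 5, 5, 9, 9, 9]


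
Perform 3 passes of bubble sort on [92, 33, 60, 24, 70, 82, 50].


Initial: [92, 33, 60, 24, 70, 82, 50]
Pass 1: [33, 60, 24, 70, 82, 50, 92] (6 swaps)
Pass 2: [33, 24, 60, 70, 50, 82, 92] (2 swaps)
Pass 3: [24, 33, 60, 50, 70, 82, 92] (2 swaps)

After 3 passes: [24, 33, 60, 50, 70, 82, 92]


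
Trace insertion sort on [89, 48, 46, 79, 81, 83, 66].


Initial: [89, 48, 46, 79, 81, 83, 66]
Insert 48: [48, 89, 46, 79, 81, 83, 66]
Insert 46: [46, 48, 89, 79, 81, 83, 66]
Insert 79: [46, 48, 79, 89, 81, 83, 66]
Insert 81: [46, 48, 79, 81, 89, 83, 66]
Insert 83: [46, 48, 79, 81, 83, 89, 66]
Insert 66: [46, 48, 66, 79, 81, 83, 89]

Sorted: [46, 48, 66, 79, 81, 83, 89]


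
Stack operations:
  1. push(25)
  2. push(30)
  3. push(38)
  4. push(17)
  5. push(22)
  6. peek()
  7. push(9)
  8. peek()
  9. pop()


push(25) -> [25]
push(30) -> [25, 30]
push(38) -> [25, 30, 38]
push(17) -> [25, 30, 38, 17]
push(22) -> [25, 30, 38, 17, 22]
peek()->22
push(9) -> [25, 30, 38, 17, 22, 9]
peek()->9
pop()->9, [25, 30, 38, 17, 22]

Final stack: [25, 30, 38, 17, 22]


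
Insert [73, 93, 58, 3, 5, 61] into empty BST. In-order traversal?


Insert 73: root
Insert 93: R from 73
Insert 58: L from 73
Insert 3: L from 73 -> L from 58
Insert 5: L from 73 -> L from 58 -> R from 3
Insert 61: L from 73 -> R from 58

In-order: [3, 5, 58, 61, 73, 93]


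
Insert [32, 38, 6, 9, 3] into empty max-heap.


Insert 32: [32]
Insert 38: [38, 32]
Insert 6: [38, 32, 6]
Insert 9: [38, 32, 6, 9]
Insert 3: [38, 32, 6, 9, 3]

Final heap: [38, 32, 6, 9, 3]


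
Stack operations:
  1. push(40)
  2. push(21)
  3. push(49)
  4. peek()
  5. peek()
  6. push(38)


push(40) -> [40]
push(21) -> [40, 21]
push(49) -> [40, 21, 49]
peek()->49
peek()->49
push(38) -> [40, 21, 49, 38]

Final stack: [40, 21, 49, 38]


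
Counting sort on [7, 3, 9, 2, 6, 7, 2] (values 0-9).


Input: [7, 3, 9, 2, 6, 7, 2]
Counts: [0, 0, 2, 1, 0, 0, 1, 2, 0, 1]

Sorted: [2, 2, 3, 6, 7, 7, 9]


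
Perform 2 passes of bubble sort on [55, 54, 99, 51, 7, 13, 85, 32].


Initial: [55, 54, 99, 51, 7, 13, 85, 32]
Pass 1: [54, 55, 51, 7, 13, 85, 32, 99] (6 swaps)
Pass 2: [54, 51, 7, 13, 55, 32, 85, 99] (4 swaps)

After 2 passes: [54, 51, 7, 13, 55, 32, 85, 99]


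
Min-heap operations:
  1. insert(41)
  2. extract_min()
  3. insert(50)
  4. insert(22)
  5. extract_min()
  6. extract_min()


insert(41) -> [41]
extract_min()->41, []
insert(50) -> [50]
insert(22) -> [22, 50]
extract_min()->22, [50]
extract_min()->50, []

Final heap: []


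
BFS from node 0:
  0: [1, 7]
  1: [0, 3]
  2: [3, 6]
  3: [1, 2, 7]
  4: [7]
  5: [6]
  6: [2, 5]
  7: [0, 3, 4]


Visit 0, enqueue [1, 7]
Visit 1, enqueue [3]
Visit 7, enqueue [4]
Visit 3, enqueue [2]
Visit 4, enqueue []
Visit 2, enqueue [6]
Visit 6, enqueue [5]
Visit 5, enqueue []

BFS order: [0, 1, 7, 3, 4, 2, 6, 5]


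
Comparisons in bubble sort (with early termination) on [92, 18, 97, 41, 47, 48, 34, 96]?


Algorithm: bubble sort (with early termination)
Input: [92, 18, 97, 41, 47, 48, 34, 96]
Sorted: [18, 34, 41, 47, 48, 92, 96, 97]

27


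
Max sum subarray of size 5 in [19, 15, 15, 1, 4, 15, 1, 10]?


[0:5]: 54
[1:6]: 50
[2:7]: 36
[3:8]: 31

Max: 54 at [0:5]


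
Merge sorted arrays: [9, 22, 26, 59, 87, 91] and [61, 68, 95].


Take 9 from A
Take 22 from A
Take 26 from A
Take 59 from A
Take 61 from B
Take 68 from B
Take 87 from A
Take 91 from A

Merged: [9, 22, 26, 59, 61, 68, 87, 91, 95]


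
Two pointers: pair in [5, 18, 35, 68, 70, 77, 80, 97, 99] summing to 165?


lo=0(5)+hi=8(99)=104
lo=1(18)+hi=8(99)=117
lo=2(35)+hi=8(99)=134
lo=3(68)+hi=8(99)=167
lo=3(68)+hi=7(97)=165

Yes: 68+97=165


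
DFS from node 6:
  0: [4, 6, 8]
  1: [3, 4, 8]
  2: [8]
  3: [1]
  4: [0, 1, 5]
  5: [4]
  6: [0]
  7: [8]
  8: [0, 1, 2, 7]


Visit 6, push [0]
Visit 0, push [8, 4]
Visit 4, push [5, 1]
Visit 1, push [8, 3]
Visit 3, push []
Visit 8, push [7, 2]
Visit 2, push []
Visit 7, push []
Visit 5, push []

DFS order: [6, 0, 4, 1, 3, 8, 2, 7, 5]


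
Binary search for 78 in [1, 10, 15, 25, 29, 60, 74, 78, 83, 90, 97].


Step 1: lo=0, hi=10, mid=5, val=60
Step 2: lo=6, hi=10, mid=8, val=83
Step 3: lo=6, hi=7, mid=6, val=74
Step 4: lo=7, hi=7, mid=7, val=78

Found at index 7


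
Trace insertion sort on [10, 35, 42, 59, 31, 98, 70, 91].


Initial: [10, 35, 42, 59, 31, 98, 70, 91]
Insert 35: [10, 35, 42, 59, 31, 98, 70, 91]
Insert 42: [10, 35, 42, 59, 31, 98, 70, 91]
Insert 59: [10, 35, 42, 59, 31, 98, 70, 91]
Insert 31: [10, 31, 35, 42, 59, 98, 70, 91]
Insert 98: [10, 31, 35, 42, 59, 98, 70, 91]
Insert 70: [10, 31, 35, 42, 59, 70, 98, 91]
Insert 91: [10, 31, 35, 42, 59, 70, 91, 98]

Sorted: [10, 31, 35, 42, 59, 70, 91, 98]


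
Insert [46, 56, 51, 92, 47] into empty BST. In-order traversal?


Insert 46: root
Insert 56: R from 46
Insert 51: R from 46 -> L from 56
Insert 92: R from 46 -> R from 56
Insert 47: R from 46 -> L from 56 -> L from 51

In-order: [46, 47, 51, 56, 92]


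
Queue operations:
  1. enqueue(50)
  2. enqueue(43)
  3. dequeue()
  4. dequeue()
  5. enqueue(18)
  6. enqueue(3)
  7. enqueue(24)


enqueue(50) -> [50]
enqueue(43) -> [50, 43]
dequeue()->50, [43]
dequeue()->43, []
enqueue(18) -> [18]
enqueue(3) -> [18, 3]
enqueue(24) -> [18, 3, 24]

Final queue: [18, 3, 24]


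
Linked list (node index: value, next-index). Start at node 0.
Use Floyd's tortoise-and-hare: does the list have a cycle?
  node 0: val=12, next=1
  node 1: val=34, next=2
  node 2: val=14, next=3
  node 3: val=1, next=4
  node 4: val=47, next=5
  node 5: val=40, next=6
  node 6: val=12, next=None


Floyd's tortoise (slow, +1) and hare (fast, +2):
  init: slow=0, fast=0
  step 1: slow=1, fast=2
  step 2: slow=2, fast=4
  step 3: slow=3, fast=6
  step 4: fast -> None, no cycle

Cycle: no


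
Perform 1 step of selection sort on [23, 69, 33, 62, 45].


Initial: [23, 69, 33, 62, 45]
Step 1: min=23 at 0
  Swap: [23, 69, 33, 62, 45]

After 1 step: [23, 69, 33, 62, 45]


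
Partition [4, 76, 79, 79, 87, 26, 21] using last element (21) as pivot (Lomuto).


Pivot: 21
  4 <= 21: advance i (no swap)
Place pivot at 1: [4, 21, 79, 79, 87, 26, 76]

Partitioned: [4, 21, 79, 79, 87, 26, 76]


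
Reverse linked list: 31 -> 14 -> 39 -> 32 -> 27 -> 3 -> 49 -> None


Step 1: curr=31, set curr.next=prev(None) | reversed so far: 31
Step 2: curr=14, set curr.next=prev(31) | reversed so far: 14 -> 31
Step 3: curr=39, set curr.next=prev(14) | reversed so far: 39 -> 14 -> 31
Step 4: curr=32, set curr.next=prev(39) | reversed so far: 32 -> 39 -> 14 -> 31
Step 5: curr=27, set curr.next=prev(32) | reversed so far: 27 -> 32 -> 39 -> 14 -> 31
Step 6: curr=3, set curr.next=prev(27) | reversed so far: 3 -> 27 -> 32 -> 39 -> 14 -> 31
Step 7: curr=49, set curr.next=prev(3) | reversed so far: 49 -> 3 -> 27 -> 32 -> 39 -> 14 -> 31

49 -> 3 -> 27 -> 32 -> 39 -> 14 -> 31 -> None


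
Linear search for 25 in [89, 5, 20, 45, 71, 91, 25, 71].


i=0: 89!=25
i=1: 5!=25
i=2: 20!=25
i=3: 45!=25
i=4: 71!=25
i=5: 91!=25
i=6: 25==25 found!

Found at 6, 7 comps


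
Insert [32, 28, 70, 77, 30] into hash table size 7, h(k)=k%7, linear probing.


Insert 32: h=4 -> slot 4
Insert 28: h=0 -> slot 0
Insert 70: h=0, 1 probes -> slot 1
Insert 77: h=0, 2 probes -> slot 2
Insert 30: h=2, 1 probes -> slot 3

Table: [28, 70, 77, 30, 32, None, None]


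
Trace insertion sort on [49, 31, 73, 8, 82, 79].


Initial: [49, 31, 73, 8, 82, 79]
Insert 31: [31, 49, 73, 8, 82, 79]
Insert 73: [31, 49, 73, 8, 82, 79]
Insert 8: [8, 31, 49, 73, 82, 79]
Insert 82: [8, 31, 49, 73, 82, 79]
Insert 79: [8, 31, 49, 73, 79, 82]

Sorted: [8, 31, 49, 73, 79, 82]


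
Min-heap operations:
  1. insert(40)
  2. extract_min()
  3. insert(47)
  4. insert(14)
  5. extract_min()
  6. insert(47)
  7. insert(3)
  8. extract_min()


insert(40) -> [40]
extract_min()->40, []
insert(47) -> [47]
insert(14) -> [14, 47]
extract_min()->14, [47]
insert(47) -> [47, 47]
insert(3) -> [3, 47, 47]
extract_min()->3, [47, 47]

Final heap: [47, 47]


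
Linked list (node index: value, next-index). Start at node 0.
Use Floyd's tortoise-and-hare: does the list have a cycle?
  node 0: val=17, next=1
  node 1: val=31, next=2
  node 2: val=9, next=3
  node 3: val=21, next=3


Floyd's tortoise (slow, +1) and hare (fast, +2):
  init: slow=0, fast=0
  step 1: slow=1, fast=2
  step 2: slow=2, fast=3
  step 3: slow=3, fast=3
  slow == fast at node 3: cycle detected

Cycle: yes


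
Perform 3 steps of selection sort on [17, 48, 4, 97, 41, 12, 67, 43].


Initial: [17, 48, 4, 97, 41, 12, 67, 43]
Step 1: min=4 at 2
  Swap: [4, 48, 17, 97, 41, 12, 67, 43]
Step 2: min=12 at 5
  Swap: [4, 12, 17, 97, 41, 48, 67, 43]
Step 3: min=17 at 2
  Swap: [4, 12, 17, 97, 41, 48, 67, 43]

After 3 steps: [4, 12, 17, 97, 41, 48, 67, 43]


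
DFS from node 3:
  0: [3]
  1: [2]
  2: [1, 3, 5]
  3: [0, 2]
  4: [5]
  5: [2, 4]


Visit 3, push [2, 0]
Visit 0, push []
Visit 2, push [5, 1]
Visit 1, push []
Visit 5, push [4]
Visit 4, push []

DFS order: [3, 0, 2, 1, 5, 4]


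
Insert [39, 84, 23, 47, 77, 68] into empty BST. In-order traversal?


Insert 39: root
Insert 84: R from 39
Insert 23: L from 39
Insert 47: R from 39 -> L from 84
Insert 77: R from 39 -> L from 84 -> R from 47
Insert 68: R from 39 -> L from 84 -> R from 47 -> L from 77

In-order: [23, 39, 47, 68, 77, 84]


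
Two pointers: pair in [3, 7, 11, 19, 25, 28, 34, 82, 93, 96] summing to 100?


lo=0(3)+hi=9(96)=99
lo=1(7)+hi=9(96)=103
lo=1(7)+hi=8(93)=100

Yes: 7+93=100


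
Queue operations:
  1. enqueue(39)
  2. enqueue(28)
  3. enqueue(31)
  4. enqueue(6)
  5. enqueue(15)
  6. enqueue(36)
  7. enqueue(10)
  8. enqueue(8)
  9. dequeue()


enqueue(39) -> [39]
enqueue(28) -> [39, 28]
enqueue(31) -> [39, 28, 31]
enqueue(6) -> [39, 28, 31, 6]
enqueue(15) -> [39, 28, 31, 6, 15]
enqueue(36) -> [39, 28, 31, 6, 15, 36]
enqueue(10) -> [39, 28, 31, 6, 15, 36, 10]
enqueue(8) -> [39, 28, 31, 6, 15, 36, 10, 8]
dequeue()->39, [28, 31, 6, 15, 36, 10, 8]

Final queue: [28, 31, 6, 15, 36, 10, 8]


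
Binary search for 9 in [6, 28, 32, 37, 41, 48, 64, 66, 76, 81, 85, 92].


Step 1: lo=0, hi=11, mid=5, val=48
Step 2: lo=0, hi=4, mid=2, val=32
Step 3: lo=0, hi=1, mid=0, val=6
Step 4: lo=1, hi=1, mid=1, val=28

Not found


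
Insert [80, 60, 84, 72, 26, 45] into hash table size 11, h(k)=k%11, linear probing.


Insert 80: h=3 -> slot 3
Insert 60: h=5 -> slot 5
Insert 84: h=7 -> slot 7
Insert 72: h=6 -> slot 6
Insert 26: h=4 -> slot 4
Insert 45: h=1 -> slot 1

Table: [None, 45, None, 80, 26, 60, 72, 84, None, None, None]


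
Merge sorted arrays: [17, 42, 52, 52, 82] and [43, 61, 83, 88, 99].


Take 17 from A
Take 42 from A
Take 43 from B
Take 52 from A
Take 52 from A
Take 61 from B
Take 82 from A

Merged: [17, 42, 43, 52, 52, 61, 82, 83, 88, 99]


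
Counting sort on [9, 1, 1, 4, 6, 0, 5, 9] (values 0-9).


Input: [9, 1, 1, 4, 6, 0, 5, 9]
Counts: [1, 2, 0, 0, 1, 1, 1, 0, 0, 2]

Sorted: [0, 1, 1, 4, 5, 6, 9, 9]


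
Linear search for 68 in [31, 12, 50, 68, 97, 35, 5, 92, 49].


i=0: 31!=68
i=1: 12!=68
i=2: 50!=68
i=3: 68==68 found!

Found at 3, 4 comps


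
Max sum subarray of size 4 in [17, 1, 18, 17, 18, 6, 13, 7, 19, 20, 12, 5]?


[0:4]: 53
[1:5]: 54
[2:6]: 59
[3:7]: 54
[4:8]: 44
[5:9]: 45
[6:10]: 59
[7:11]: 58
[8:12]: 56

Max: 59 at [2:6]


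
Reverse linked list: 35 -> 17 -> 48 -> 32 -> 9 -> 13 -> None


Step 1: curr=35, set curr.next=prev(None) | reversed so far: 35
Step 2: curr=17, set curr.next=prev(35) | reversed so far: 17 -> 35
Step 3: curr=48, set curr.next=prev(17) | reversed so far: 48 -> 17 -> 35
Step 4: curr=32, set curr.next=prev(48) | reversed so far: 32 -> 48 -> 17 -> 35
Step 5: curr=9, set curr.next=prev(32) | reversed so far: 9 -> 32 -> 48 -> 17 -> 35
Step 6: curr=13, set curr.next=prev(9) | reversed so far: 13 -> 9 -> 32 -> 48 -> 17 -> 35

13 -> 9 -> 32 -> 48 -> 17 -> 35 -> None


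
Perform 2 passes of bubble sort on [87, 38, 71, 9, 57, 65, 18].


Initial: [87, 38, 71, 9, 57, 65, 18]
Pass 1: [38, 71, 9, 57, 65, 18, 87] (6 swaps)
Pass 2: [38, 9, 57, 65, 18, 71, 87] (4 swaps)

After 2 passes: [38, 9, 57, 65, 18, 71, 87]


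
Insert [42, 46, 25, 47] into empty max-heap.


Insert 42: [42]
Insert 46: [46, 42]
Insert 25: [46, 42, 25]
Insert 47: [47, 46, 25, 42]

Final heap: [47, 46, 25, 42]


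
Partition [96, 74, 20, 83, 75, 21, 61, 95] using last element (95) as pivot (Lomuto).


Pivot: 95
  74 <= 95: swap -> [74, 96, 20, 83, 75, 21, 61, 95]
  20 <= 95: swap -> [74, 20, 96, 83, 75, 21, 61, 95]
  83 <= 95: swap -> [74, 20, 83, 96, 75, 21, 61, 95]
  75 <= 95: swap -> [74, 20, 83, 75, 96, 21, 61, 95]
  21 <= 95: swap -> [74, 20, 83, 75, 21, 96, 61, 95]
  61 <= 95: swap -> [74, 20, 83, 75, 21, 61, 96, 95]
Place pivot at 6: [74, 20, 83, 75, 21, 61, 95, 96]

Partitioned: [74, 20, 83, 75, 21, 61, 95, 96]


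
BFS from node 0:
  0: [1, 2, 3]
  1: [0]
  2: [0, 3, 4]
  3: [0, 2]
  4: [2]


Visit 0, enqueue [1, 2, 3]
Visit 1, enqueue []
Visit 2, enqueue [4]
Visit 3, enqueue []
Visit 4, enqueue []

BFS order: [0, 1, 2, 3, 4]


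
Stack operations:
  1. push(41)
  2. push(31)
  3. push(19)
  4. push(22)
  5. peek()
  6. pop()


push(41) -> [41]
push(31) -> [41, 31]
push(19) -> [41, 31, 19]
push(22) -> [41, 31, 19, 22]
peek()->22
pop()->22, [41, 31, 19]

Final stack: [41, 31, 19]


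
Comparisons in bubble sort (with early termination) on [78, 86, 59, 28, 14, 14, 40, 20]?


Algorithm: bubble sort (with early termination)
Input: [78, 86, 59, 28, 14, 14, 40, 20]
Sorted: [14, 14, 20, 28, 40, 59, 78, 86]

27


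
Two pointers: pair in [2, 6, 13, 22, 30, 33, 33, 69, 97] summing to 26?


lo=0(2)+hi=8(97)=99
lo=0(2)+hi=7(69)=71
lo=0(2)+hi=6(33)=35
lo=0(2)+hi=5(33)=35
lo=0(2)+hi=4(30)=32
lo=0(2)+hi=3(22)=24
lo=1(6)+hi=3(22)=28
lo=1(6)+hi=2(13)=19

No pair found


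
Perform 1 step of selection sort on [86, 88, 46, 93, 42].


Initial: [86, 88, 46, 93, 42]
Step 1: min=42 at 4
  Swap: [42, 88, 46, 93, 86]

After 1 step: [42, 88, 46, 93, 86]


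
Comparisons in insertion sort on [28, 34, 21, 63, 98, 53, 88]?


Algorithm: insertion sort
Input: [28, 34, 21, 63, 98, 53, 88]
Sorted: [21, 28, 34, 53, 63, 88, 98]

10


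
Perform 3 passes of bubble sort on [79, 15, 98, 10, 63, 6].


Initial: [79, 15, 98, 10, 63, 6]
Pass 1: [15, 79, 10, 63, 6, 98] (4 swaps)
Pass 2: [15, 10, 63, 6, 79, 98] (3 swaps)
Pass 3: [10, 15, 6, 63, 79, 98] (2 swaps)

After 3 passes: [10, 15, 6, 63, 79, 98]


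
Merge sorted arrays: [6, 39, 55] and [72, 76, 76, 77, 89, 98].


Take 6 from A
Take 39 from A
Take 55 from A

Merged: [6, 39, 55, 72, 76, 76, 77, 89, 98]


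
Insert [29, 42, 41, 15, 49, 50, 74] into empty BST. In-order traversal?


Insert 29: root
Insert 42: R from 29
Insert 41: R from 29 -> L from 42
Insert 15: L from 29
Insert 49: R from 29 -> R from 42
Insert 50: R from 29 -> R from 42 -> R from 49
Insert 74: R from 29 -> R from 42 -> R from 49 -> R from 50

In-order: [15, 29, 41, 42, 49, 50, 74]


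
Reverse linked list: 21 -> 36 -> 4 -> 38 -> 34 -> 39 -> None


Step 1: curr=21, set curr.next=prev(None) | reversed so far: 21
Step 2: curr=36, set curr.next=prev(21) | reversed so far: 36 -> 21
Step 3: curr=4, set curr.next=prev(36) | reversed so far: 4 -> 36 -> 21
Step 4: curr=38, set curr.next=prev(4) | reversed so far: 38 -> 4 -> 36 -> 21
Step 5: curr=34, set curr.next=prev(38) | reversed so far: 34 -> 38 -> 4 -> 36 -> 21
Step 6: curr=39, set curr.next=prev(34) | reversed so far: 39 -> 34 -> 38 -> 4 -> 36 -> 21

39 -> 34 -> 38 -> 4 -> 36 -> 21 -> None


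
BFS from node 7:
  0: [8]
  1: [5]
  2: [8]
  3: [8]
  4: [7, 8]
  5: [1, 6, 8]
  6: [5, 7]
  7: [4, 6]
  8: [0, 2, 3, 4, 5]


Visit 7, enqueue [4, 6]
Visit 4, enqueue [8]
Visit 6, enqueue [5]
Visit 8, enqueue [0, 2, 3]
Visit 5, enqueue [1]
Visit 0, enqueue []
Visit 2, enqueue []
Visit 3, enqueue []
Visit 1, enqueue []

BFS order: [7, 4, 6, 8, 5, 0, 2, 3, 1]


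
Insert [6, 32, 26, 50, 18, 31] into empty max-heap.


Insert 6: [6]
Insert 32: [32, 6]
Insert 26: [32, 6, 26]
Insert 50: [50, 32, 26, 6]
Insert 18: [50, 32, 26, 6, 18]
Insert 31: [50, 32, 31, 6, 18, 26]

Final heap: [50, 32, 31, 6, 18, 26]


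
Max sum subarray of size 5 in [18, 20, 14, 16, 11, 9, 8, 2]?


[0:5]: 79
[1:6]: 70
[2:7]: 58
[3:8]: 46

Max: 79 at [0:5]


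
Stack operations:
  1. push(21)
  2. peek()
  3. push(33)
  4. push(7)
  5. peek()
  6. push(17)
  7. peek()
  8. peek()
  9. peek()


push(21) -> [21]
peek()->21
push(33) -> [21, 33]
push(7) -> [21, 33, 7]
peek()->7
push(17) -> [21, 33, 7, 17]
peek()->17
peek()->17
peek()->17

Final stack: [21, 33, 7, 17]


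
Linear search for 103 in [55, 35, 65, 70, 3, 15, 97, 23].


i=0: 55!=103
i=1: 35!=103
i=2: 65!=103
i=3: 70!=103
i=4: 3!=103
i=5: 15!=103
i=6: 97!=103
i=7: 23!=103

Not found, 8 comps


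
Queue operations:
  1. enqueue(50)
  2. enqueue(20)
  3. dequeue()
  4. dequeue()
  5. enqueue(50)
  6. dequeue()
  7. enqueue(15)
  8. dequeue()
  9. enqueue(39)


enqueue(50) -> [50]
enqueue(20) -> [50, 20]
dequeue()->50, [20]
dequeue()->20, []
enqueue(50) -> [50]
dequeue()->50, []
enqueue(15) -> [15]
dequeue()->15, []
enqueue(39) -> [39]

Final queue: [39]


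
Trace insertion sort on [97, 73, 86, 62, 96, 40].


Initial: [97, 73, 86, 62, 96, 40]
Insert 73: [73, 97, 86, 62, 96, 40]
Insert 86: [73, 86, 97, 62, 96, 40]
Insert 62: [62, 73, 86, 97, 96, 40]
Insert 96: [62, 73, 86, 96, 97, 40]
Insert 40: [40, 62, 73, 86, 96, 97]

Sorted: [40, 62, 73, 86, 96, 97]


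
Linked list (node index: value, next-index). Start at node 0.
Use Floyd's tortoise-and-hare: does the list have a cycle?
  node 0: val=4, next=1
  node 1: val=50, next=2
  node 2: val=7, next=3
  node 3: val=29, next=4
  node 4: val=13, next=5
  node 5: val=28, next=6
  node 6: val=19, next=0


Floyd's tortoise (slow, +1) and hare (fast, +2):
  init: slow=0, fast=0
  step 1: slow=1, fast=2
  step 2: slow=2, fast=4
  step 3: slow=3, fast=6
  step 4: slow=4, fast=1
  step 5: slow=5, fast=3
  step 6: slow=6, fast=5
  step 7: slow=0, fast=0
  slow == fast at node 0: cycle detected

Cycle: yes


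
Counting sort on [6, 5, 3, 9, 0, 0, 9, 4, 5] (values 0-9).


Input: [6, 5, 3, 9, 0, 0, 9, 4, 5]
Counts: [2, 0, 0, 1, 1, 2, 1, 0, 0, 2]

Sorted: [0, 0, 3, 4, 5, 5, 6, 9, 9]


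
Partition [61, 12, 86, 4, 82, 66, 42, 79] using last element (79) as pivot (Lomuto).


Pivot: 79
  61 <= 79: advance i (no swap)
  12 <= 79: advance i (no swap)
  4 <= 79: swap -> [61, 12, 4, 86, 82, 66, 42, 79]
  66 <= 79: swap -> [61, 12, 4, 66, 82, 86, 42, 79]
  42 <= 79: swap -> [61, 12, 4, 66, 42, 86, 82, 79]
Place pivot at 5: [61, 12, 4, 66, 42, 79, 82, 86]

Partitioned: [61, 12, 4, 66, 42, 79, 82, 86]


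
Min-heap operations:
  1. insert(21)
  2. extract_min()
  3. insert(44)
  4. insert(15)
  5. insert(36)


insert(21) -> [21]
extract_min()->21, []
insert(44) -> [44]
insert(15) -> [15, 44]
insert(36) -> [15, 44, 36]

Final heap: [15, 44, 36]


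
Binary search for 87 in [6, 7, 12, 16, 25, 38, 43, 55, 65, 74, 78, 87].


Step 1: lo=0, hi=11, mid=5, val=38
Step 2: lo=6, hi=11, mid=8, val=65
Step 3: lo=9, hi=11, mid=10, val=78
Step 4: lo=11, hi=11, mid=11, val=87

Found at index 11


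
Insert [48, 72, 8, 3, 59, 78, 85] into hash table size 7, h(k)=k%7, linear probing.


Insert 48: h=6 -> slot 6
Insert 72: h=2 -> slot 2
Insert 8: h=1 -> slot 1
Insert 3: h=3 -> slot 3
Insert 59: h=3, 1 probes -> slot 4
Insert 78: h=1, 4 probes -> slot 5
Insert 85: h=1, 6 probes -> slot 0

Table: [85, 8, 72, 3, 59, 78, 48]


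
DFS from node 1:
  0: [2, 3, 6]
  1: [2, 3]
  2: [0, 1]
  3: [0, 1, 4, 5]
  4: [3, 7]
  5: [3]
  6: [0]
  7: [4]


Visit 1, push [3, 2]
Visit 2, push [0]
Visit 0, push [6, 3]
Visit 3, push [5, 4]
Visit 4, push [7]
Visit 7, push []
Visit 5, push []
Visit 6, push []

DFS order: [1, 2, 0, 3, 4, 7, 5, 6]


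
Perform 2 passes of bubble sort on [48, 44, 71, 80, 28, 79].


Initial: [48, 44, 71, 80, 28, 79]
Pass 1: [44, 48, 71, 28, 79, 80] (3 swaps)
Pass 2: [44, 48, 28, 71, 79, 80] (1 swaps)

After 2 passes: [44, 48, 28, 71, 79, 80]


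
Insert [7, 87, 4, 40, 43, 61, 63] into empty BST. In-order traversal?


Insert 7: root
Insert 87: R from 7
Insert 4: L from 7
Insert 40: R from 7 -> L from 87
Insert 43: R from 7 -> L from 87 -> R from 40
Insert 61: R from 7 -> L from 87 -> R from 40 -> R from 43
Insert 63: R from 7 -> L from 87 -> R from 40 -> R from 43 -> R from 61

In-order: [4, 7, 40, 43, 61, 63, 87]


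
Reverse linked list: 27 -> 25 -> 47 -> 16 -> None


Step 1: curr=27, set curr.next=prev(None) | reversed so far: 27
Step 2: curr=25, set curr.next=prev(27) | reversed so far: 25 -> 27
Step 3: curr=47, set curr.next=prev(25) | reversed so far: 47 -> 25 -> 27
Step 4: curr=16, set curr.next=prev(47) | reversed so far: 16 -> 47 -> 25 -> 27

16 -> 47 -> 25 -> 27 -> None


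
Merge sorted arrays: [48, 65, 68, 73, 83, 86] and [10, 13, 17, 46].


Take 10 from B
Take 13 from B
Take 17 from B
Take 46 from B

Merged: [10, 13, 17, 46, 48, 65, 68, 73, 83, 86]


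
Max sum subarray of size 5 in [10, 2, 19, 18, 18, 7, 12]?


[0:5]: 67
[1:6]: 64
[2:7]: 74

Max: 74 at [2:7]


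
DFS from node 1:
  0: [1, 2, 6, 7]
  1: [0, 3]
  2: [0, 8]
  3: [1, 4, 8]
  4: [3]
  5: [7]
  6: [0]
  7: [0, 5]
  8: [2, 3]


Visit 1, push [3, 0]
Visit 0, push [7, 6, 2]
Visit 2, push [8]
Visit 8, push [3]
Visit 3, push [4]
Visit 4, push []
Visit 6, push []
Visit 7, push [5]
Visit 5, push []

DFS order: [1, 0, 2, 8, 3, 4, 6, 7, 5]


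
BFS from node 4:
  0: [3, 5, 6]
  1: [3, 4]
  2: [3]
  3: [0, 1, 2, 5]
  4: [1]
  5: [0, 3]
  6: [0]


Visit 4, enqueue [1]
Visit 1, enqueue [3]
Visit 3, enqueue [0, 2, 5]
Visit 0, enqueue [6]
Visit 2, enqueue []
Visit 5, enqueue []
Visit 6, enqueue []

BFS order: [4, 1, 3, 0, 2, 5, 6]


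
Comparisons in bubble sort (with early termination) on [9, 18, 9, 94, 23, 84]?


Algorithm: bubble sort (with early termination)
Input: [9, 18, 9, 94, 23, 84]
Sorted: [9, 9, 18, 23, 84, 94]

9


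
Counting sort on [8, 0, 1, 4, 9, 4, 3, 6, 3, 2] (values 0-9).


Input: [8, 0, 1, 4, 9, 4, 3, 6, 3, 2]
Counts: [1, 1, 1, 2, 2, 0, 1, 0, 1, 1]

Sorted: [0, 1, 2, 3, 3, 4, 4, 6, 8, 9]


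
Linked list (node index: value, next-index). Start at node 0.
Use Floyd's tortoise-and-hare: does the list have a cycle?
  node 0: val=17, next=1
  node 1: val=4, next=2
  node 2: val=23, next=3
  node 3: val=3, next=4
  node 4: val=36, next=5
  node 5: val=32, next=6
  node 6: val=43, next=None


Floyd's tortoise (slow, +1) and hare (fast, +2):
  init: slow=0, fast=0
  step 1: slow=1, fast=2
  step 2: slow=2, fast=4
  step 3: slow=3, fast=6
  step 4: fast -> None, no cycle

Cycle: no


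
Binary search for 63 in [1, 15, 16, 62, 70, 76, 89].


Step 1: lo=0, hi=6, mid=3, val=62
Step 2: lo=4, hi=6, mid=5, val=76
Step 3: lo=4, hi=4, mid=4, val=70

Not found


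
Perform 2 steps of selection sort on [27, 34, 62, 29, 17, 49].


Initial: [27, 34, 62, 29, 17, 49]
Step 1: min=17 at 4
  Swap: [17, 34, 62, 29, 27, 49]
Step 2: min=27 at 4
  Swap: [17, 27, 62, 29, 34, 49]

After 2 steps: [17, 27, 62, 29, 34, 49]


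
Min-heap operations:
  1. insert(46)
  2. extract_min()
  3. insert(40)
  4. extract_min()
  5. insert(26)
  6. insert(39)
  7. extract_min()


insert(46) -> [46]
extract_min()->46, []
insert(40) -> [40]
extract_min()->40, []
insert(26) -> [26]
insert(39) -> [26, 39]
extract_min()->26, [39]

Final heap: [39]


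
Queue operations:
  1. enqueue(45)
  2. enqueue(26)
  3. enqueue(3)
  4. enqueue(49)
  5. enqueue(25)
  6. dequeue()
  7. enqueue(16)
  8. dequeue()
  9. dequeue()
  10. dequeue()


enqueue(45) -> [45]
enqueue(26) -> [45, 26]
enqueue(3) -> [45, 26, 3]
enqueue(49) -> [45, 26, 3, 49]
enqueue(25) -> [45, 26, 3, 49, 25]
dequeue()->45, [26, 3, 49, 25]
enqueue(16) -> [26, 3, 49, 25, 16]
dequeue()->26, [3, 49, 25, 16]
dequeue()->3, [49, 25, 16]
dequeue()->49, [25, 16]

Final queue: [25, 16]


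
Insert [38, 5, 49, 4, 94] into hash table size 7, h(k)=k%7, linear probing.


Insert 38: h=3 -> slot 3
Insert 5: h=5 -> slot 5
Insert 49: h=0 -> slot 0
Insert 4: h=4 -> slot 4
Insert 94: h=3, 3 probes -> slot 6

Table: [49, None, None, 38, 4, 5, 94]


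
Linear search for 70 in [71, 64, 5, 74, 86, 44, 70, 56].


i=0: 71!=70
i=1: 64!=70
i=2: 5!=70
i=3: 74!=70
i=4: 86!=70
i=5: 44!=70
i=6: 70==70 found!

Found at 6, 7 comps


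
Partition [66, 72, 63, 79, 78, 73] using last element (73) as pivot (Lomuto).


Pivot: 73
  66 <= 73: advance i (no swap)
  72 <= 73: advance i (no swap)
  63 <= 73: advance i (no swap)
Place pivot at 3: [66, 72, 63, 73, 78, 79]

Partitioned: [66, 72, 63, 73, 78, 79]


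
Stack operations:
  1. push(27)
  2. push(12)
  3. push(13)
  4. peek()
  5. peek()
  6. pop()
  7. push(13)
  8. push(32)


push(27) -> [27]
push(12) -> [27, 12]
push(13) -> [27, 12, 13]
peek()->13
peek()->13
pop()->13, [27, 12]
push(13) -> [27, 12, 13]
push(32) -> [27, 12, 13, 32]

Final stack: [27, 12, 13, 32]


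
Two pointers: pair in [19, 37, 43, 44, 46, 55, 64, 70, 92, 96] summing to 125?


lo=0(19)+hi=9(96)=115
lo=1(37)+hi=9(96)=133
lo=1(37)+hi=8(92)=129
lo=1(37)+hi=7(70)=107
lo=2(43)+hi=7(70)=113
lo=3(44)+hi=7(70)=114
lo=4(46)+hi=7(70)=116
lo=5(55)+hi=7(70)=125

Yes: 55+70=125


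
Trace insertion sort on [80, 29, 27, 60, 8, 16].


Initial: [80, 29, 27, 60, 8, 16]
Insert 29: [29, 80, 27, 60, 8, 16]
Insert 27: [27, 29, 80, 60, 8, 16]
Insert 60: [27, 29, 60, 80, 8, 16]
Insert 8: [8, 27, 29, 60, 80, 16]
Insert 16: [8, 16, 27, 29, 60, 80]

Sorted: [8, 16, 27, 29, 60, 80]


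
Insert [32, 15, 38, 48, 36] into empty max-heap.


Insert 32: [32]
Insert 15: [32, 15]
Insert 38: [38, 15, 32]
Insert 48: [48, 38, 32, 15]
Insert 36: [48, 38, 32, 15, 36]

Final heap: [48, 38, 32, 15, 36]


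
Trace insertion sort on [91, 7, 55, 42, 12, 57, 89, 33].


Initial: [91, 7, 55, 42, 12, 57, 89, 33]
Insert 7: [7, 91, 55, 42, 12, 57, 89, 33]
Insert 55: [7, 55, 91, 42, 12, 57, 89, 33]
Insert 42: [7, 42, 55, 91, 12, 57, 89, 33]
Insert 12: [7, 12, 42, 55, 91, 57, 89, 33]
Insert 57: [7, 12, 42, 55, 57, 91, 89, 33]
Insert 89: [7, 12, 42, 55, 57, 89, 91, 33]
Insert 33: [7, 12, 33, 42, 55, 57, 89, 91]

Sorted: [7, 12, 33, 42, 55, 57, 89, 91]


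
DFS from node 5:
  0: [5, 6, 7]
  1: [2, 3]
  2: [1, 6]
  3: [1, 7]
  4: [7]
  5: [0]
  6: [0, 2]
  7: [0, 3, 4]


Visit 5, push [0]
Visit 0, push [7, 6]
Visit 6, push [2]
Visit 2, push [1]
Visit 1, push [3]
Visit 3, push [7]
Visit 7, push [4]
Visit 4, push []

DFS order: [5, 0, 6, 2, 1, 3, 7, 4]


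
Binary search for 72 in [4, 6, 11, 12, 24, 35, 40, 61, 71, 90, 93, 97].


Step 1: lo=0, hi=11, mid=5, val=35
Step 2: lo=6, hi=11, mid=8, val=71
Step 3: lo=9, hi=11, mid=10, val=93
Step 4: lo=9, hi=9, mid=9, val=90

Not found


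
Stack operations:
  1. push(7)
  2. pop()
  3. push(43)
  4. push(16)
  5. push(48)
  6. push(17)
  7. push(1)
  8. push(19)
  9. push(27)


push(7) -> [7]
pop()->7, []
push(43) -> [43]
push(16) -> [43, 16]
push(48) -> [43, 16, 48]
push(17) -> [43, 16, 48, 17]
push(1) -> [43, 16, 48, 17, 1]
push(19) -> [43, 16, 48, 17, 1, 19]
push(27) -> [43, 16, 48, 17, 1, 19, 27]

Final stack: [43, 16, 48, 17, 1, 19, 27]


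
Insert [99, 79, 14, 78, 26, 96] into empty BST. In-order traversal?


Insert 99: root
Insert 79: L from 99
Insert 14: L from 99 -> L from 79
Insert 78: L from 99 -> L from 79 -> R from 14
Insert 26: L from 99 -> L from 79 -> R from 14 -> L from 78
Insert 96: L from 99 -> R from 79

In-order: [14, 26, 78, 79, 96, 99]


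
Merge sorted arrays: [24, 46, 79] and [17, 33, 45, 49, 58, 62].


Take 17 from B
Take 24 from A
Take 33 from B
Take 45 from B
Take 46 from A
Take 49 from B
Take 58 from B
Take 62 from B

Merged: [17, 24, 33, 45, 46, 49, 58, 62, 79]


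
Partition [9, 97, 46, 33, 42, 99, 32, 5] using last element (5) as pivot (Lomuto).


Pivot: 5
Place pivot at 0: [5, 97, 46, 33, 42, 99, 32, 9]

Partitioned: [5, 97, 46, 33, 42, 99, 32, 9]


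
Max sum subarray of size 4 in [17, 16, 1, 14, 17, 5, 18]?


[0:4]: 48
[1:5]: 48
[2:6]: 37
[3:7]: 54

Max: 54 at [3:7]


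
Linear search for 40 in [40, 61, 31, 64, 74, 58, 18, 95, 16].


i=0: 40==40 found!

Found at 0, 1 comps


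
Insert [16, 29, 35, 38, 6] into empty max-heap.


Insert 16: [16]
Insert 29: [29, 16]
Insert 35: [35, 16, 29]
Insert 38: [38, 35, 29, 16]
Insert 6: [38, 35, 29, 16, 6]

Final heap: [38, 35, 29, 16, 6]


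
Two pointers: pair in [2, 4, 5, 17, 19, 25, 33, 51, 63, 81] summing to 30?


lo=0(2)+hi=9(81)=83
lo=0(2)+hi=8(63)=65
lo=0(2)+hi=7(51)=53
lo=0(2)+hi=6(33)=35
lo=0(2)+hi=5(25)=27
lo=1(4)+hi=5(25)=29
lo=2(5)+hi=5(25)=30

Yes: 5+25=30


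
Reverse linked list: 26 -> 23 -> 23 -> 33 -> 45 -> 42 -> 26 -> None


Step 1: curr=26, set curr.next=prev(None) | reversed so far: 26
Step 2: curr=23, set curr.next=prev(26) | reversed so far: 23 -> 26
Step 3: curr=23, set curr.next=prev(23) | reversed so far: 23 -> 23 -> 26
Step 4: curr=33, set curr.next=prev(23) | reversed so far: 33 -> 23 -> 23 -> 26
Step 5: curr=45, set curr.next=prev(33) | reversed so far: 45 -> 33 -> 23 -> 23 -> 26
Step 6: curr=42, set curr.next=prev(45) | reversed so far: 42 -> 45 -> 33 -> 23 -> 23 -> 26
Step 7: curr=26, set curr.next=prev(42) | reversed so far: 26 -> 42 -> 45 -> 33 -> 23 -> 23 -> 26

26 -> 42 -> 45 -> 33 -> 23 -> 23 -> 26 -> None
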